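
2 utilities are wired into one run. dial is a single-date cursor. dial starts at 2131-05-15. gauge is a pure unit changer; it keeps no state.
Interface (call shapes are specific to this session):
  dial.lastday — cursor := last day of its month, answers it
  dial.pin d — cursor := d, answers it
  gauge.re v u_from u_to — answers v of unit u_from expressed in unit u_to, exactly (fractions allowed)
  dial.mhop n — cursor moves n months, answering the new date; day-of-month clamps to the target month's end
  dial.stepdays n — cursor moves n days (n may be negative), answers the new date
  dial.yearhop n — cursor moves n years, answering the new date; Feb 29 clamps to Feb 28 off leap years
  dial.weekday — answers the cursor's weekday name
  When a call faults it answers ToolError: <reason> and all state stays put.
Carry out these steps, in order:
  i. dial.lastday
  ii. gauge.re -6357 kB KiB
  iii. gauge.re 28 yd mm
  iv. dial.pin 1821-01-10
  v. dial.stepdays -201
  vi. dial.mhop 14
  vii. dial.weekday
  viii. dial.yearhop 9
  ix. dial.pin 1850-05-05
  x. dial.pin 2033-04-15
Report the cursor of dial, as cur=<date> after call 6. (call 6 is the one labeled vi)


Step: lastday[]
Result: 2131-05-31
Step: re[v: -6357; u_from: kB; u_to: KiB]
Result: -794625/128
Step: re[v: 28; u_from: yd; u_to: mm]
Result: 128016/5
Step: pin[d: 1821-01-10]
Result: 1821-01-10
Step: stepdays[n: -201]
Result: 1820-06-23
Step: mhop[n: 14]
Result: 1821-08-23
Step: weekday[]
Result: Thursday
Step: yearhop[n: 9]
Result: 1830-08-23
Step: pin[d: 1850-05-05]
Result: 1850-05-05
Step: pin[d: 2033-04-15]
Result: 2033-04-15

Answer: cur=1821-08-23


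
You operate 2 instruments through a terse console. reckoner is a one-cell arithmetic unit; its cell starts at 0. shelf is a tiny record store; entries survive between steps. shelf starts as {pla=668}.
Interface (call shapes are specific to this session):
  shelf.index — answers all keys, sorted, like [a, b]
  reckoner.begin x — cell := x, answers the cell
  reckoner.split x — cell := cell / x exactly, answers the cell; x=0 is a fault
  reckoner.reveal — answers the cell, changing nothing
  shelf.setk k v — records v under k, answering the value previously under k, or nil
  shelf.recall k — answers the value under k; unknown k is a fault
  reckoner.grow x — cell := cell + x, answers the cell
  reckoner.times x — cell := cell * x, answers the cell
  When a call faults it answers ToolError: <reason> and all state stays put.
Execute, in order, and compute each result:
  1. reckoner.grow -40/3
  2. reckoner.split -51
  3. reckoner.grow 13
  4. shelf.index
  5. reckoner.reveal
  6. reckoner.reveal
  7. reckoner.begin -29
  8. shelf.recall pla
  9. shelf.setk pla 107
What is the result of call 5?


Answer: 2029/153

Derivation:
-- grow(-40/3) : -40/3
-- split(-51) : 40/153
-- grow(13) : 2029/153
-- index() : [pla]
-- reveal() : 2029/153
-- reveal() : 2029/153
-- begin(-29) : -29
-- recall(pla) : 668
-- setk(pla, 107) : 668


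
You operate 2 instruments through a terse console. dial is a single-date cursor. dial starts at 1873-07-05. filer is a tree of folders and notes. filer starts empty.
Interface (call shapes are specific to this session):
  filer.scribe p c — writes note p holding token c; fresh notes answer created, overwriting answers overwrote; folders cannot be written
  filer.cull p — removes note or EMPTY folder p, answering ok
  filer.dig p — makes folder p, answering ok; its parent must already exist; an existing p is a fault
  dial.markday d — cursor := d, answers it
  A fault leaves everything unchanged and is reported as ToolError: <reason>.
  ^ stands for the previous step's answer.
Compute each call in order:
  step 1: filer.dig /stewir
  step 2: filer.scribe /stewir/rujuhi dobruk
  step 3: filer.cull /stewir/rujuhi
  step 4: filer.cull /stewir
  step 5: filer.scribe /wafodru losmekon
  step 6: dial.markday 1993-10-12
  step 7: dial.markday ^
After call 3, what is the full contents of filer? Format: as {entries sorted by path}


Step: filer.dig[p='/stewir']
Result: ok
Step: filer.scribe[p='/stewir/rujuhi'; c='dobruk']
Result: created
Step: filer.cull[p='/stewir/rujuhi']
Result: ok
Step: filer.cull[p='/stewir']
Result: ok
Step: filer.scribe[p='/wafodru'; c='losmekon']
Result: created
Step: dial.markday[d='1993-10-12']
Result: 1993-10-12
Step: dial.markday[d='^']
Result: 1993-10-12

Answer: {stewir/}


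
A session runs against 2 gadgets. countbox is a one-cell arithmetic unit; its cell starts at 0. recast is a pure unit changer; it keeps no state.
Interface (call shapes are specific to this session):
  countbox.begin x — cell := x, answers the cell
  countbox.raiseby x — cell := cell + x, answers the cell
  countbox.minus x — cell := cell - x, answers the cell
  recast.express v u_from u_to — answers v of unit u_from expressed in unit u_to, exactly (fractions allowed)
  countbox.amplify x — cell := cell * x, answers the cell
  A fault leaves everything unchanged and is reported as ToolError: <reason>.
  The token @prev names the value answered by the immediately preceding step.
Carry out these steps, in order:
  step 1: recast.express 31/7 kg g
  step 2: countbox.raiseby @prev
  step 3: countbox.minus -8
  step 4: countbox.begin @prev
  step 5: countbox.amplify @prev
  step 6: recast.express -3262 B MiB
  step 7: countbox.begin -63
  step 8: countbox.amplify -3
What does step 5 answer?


Answer: 964475136/49

Derivation:
CALL recast.express[v=31/7; u_from=kg; u_to=g]
RET  31000/7
CALL countbox.raiseby[x=@prev]
RET  31000/7
CALL countbox.minus[x=-8]
RET  31056/7
CALL countbox.begin[x=@prev]
RET  31056/7
CALL countbox.amplify[x=@prev]
RET  964475136/49
CALL recast.express[v=-3262; u_from=B; u_to=MiB]
RET  -1631/524288
CALL countbox.begin[x=-63]
RET  -63
CALL countbox.amplify[x=-3]
RET  189


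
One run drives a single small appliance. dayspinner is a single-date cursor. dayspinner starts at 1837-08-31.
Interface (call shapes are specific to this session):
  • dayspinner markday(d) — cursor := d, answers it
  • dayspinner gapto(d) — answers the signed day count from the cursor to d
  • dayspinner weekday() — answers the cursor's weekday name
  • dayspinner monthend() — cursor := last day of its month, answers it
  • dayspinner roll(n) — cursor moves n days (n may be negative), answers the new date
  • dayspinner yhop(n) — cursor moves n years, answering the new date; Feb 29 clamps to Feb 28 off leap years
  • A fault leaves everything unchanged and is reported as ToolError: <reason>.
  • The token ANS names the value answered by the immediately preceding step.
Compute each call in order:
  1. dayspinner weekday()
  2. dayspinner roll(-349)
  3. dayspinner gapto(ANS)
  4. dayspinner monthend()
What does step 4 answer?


Answer: 1836-09-30

Derivation:
==> dayspinner weekday()
<== Thursday
==> dayspinner roll(-349)
<== 1836-09-16
==> dayspinner gapto(ANS)
<== 0
==> dayspinner monthend()
<== 1836-09-30


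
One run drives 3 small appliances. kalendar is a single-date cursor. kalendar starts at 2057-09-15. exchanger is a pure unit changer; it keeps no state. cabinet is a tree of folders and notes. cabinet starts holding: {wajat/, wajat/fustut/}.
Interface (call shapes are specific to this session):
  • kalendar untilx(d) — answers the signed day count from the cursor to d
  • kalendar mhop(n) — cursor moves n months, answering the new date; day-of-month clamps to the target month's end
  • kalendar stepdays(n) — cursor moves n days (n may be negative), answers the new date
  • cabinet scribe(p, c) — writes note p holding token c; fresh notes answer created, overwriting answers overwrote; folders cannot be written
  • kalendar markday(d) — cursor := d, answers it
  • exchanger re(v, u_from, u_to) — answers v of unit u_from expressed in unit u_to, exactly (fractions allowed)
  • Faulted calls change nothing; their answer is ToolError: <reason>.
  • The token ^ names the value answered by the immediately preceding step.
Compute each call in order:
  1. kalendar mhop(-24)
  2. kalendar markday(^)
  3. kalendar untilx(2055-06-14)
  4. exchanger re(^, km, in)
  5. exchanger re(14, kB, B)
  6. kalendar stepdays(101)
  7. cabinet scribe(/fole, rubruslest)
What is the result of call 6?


Answer: 2055-12-25

Derivation:
·→ kalendar mhop(n=-24)
·← 2055-09-15
·→ kalendar markday(d=^)
·← 2055-09-15
·→ kalendar untilx(d=2055-06-14)
·← -93
·→ exchanger re(v=^, u_from=km, u_to=in)
·← -465000000/127
·→ exchanger re(v=14, u_from=kB, u_to=B)
·← 14000
·→ kalendar stepdays(n=101)
·← 2055-12-25
·→ cabinet scribe(p=/fole, c=rubruslest)
·← created


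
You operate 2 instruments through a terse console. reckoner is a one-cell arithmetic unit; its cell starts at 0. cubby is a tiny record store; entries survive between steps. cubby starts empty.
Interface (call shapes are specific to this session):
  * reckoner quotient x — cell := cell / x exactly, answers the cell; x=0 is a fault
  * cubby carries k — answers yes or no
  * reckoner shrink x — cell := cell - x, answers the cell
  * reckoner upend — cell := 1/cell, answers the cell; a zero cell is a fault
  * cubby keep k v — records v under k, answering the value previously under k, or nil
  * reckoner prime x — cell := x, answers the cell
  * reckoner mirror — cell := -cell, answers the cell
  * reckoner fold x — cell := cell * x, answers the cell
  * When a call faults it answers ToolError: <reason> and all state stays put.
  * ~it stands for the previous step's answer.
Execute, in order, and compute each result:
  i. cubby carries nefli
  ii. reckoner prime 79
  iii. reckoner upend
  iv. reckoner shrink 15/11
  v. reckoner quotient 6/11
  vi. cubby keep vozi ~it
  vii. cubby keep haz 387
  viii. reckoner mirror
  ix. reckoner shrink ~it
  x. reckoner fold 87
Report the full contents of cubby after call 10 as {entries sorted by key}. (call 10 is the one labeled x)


Answer: {haz=387, vozi=-587/237}

Derivation:
// 1. cubby carries(k: nefli) == no
// 2. reckoner prime(x: 79) == 79
// 3. reckoner upend() == 1/79
// 4. reckoner shrink(x: 15/11) == -1174/869
// 5. reckoner quotient(x: 6/11) == -587/237
// 6. cubby keep(k: vozi, v: ~it) == nil
// 7. cubby keep(k: haz, v: 387) == nil
// 8. reckoner mirror() == 587/237
// 9. reckoner shrink(x: ~it) == 0
// 10. reckoner fold(x: 87) == 0


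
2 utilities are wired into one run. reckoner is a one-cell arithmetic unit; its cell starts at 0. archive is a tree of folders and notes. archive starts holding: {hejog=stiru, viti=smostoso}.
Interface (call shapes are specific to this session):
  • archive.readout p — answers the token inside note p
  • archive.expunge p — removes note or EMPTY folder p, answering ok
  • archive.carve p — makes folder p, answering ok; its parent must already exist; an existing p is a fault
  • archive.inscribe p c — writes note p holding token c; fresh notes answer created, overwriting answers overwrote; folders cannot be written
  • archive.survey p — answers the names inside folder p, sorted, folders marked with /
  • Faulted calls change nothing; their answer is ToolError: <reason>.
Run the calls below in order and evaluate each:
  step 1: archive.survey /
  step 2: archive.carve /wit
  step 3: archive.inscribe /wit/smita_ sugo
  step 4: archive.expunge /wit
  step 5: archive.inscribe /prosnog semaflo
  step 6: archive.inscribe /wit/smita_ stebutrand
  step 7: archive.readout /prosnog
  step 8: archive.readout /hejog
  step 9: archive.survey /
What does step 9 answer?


Answer: [hejog, prosnog, viti, wit/]

Derivation:
>>> archive.survey /
= [hejog, viti]
>>> archive.carve /wit
= ok
>>> archive.inscribe /wit/smita_ sugo
= created
>>> archive.expunge /wit
= ToolError: not empty
>>> archive.inscribe /prosnog semaflo
= created
>>> archive.inscribe /wit/smita_ stebutrand
= overwrote
>>> archive.readout /prosnog
= semaflo
>>> archive.readout /hejog
= stiru
>>> archive.survey /
= [hejog, prosnog, viti, wit/]


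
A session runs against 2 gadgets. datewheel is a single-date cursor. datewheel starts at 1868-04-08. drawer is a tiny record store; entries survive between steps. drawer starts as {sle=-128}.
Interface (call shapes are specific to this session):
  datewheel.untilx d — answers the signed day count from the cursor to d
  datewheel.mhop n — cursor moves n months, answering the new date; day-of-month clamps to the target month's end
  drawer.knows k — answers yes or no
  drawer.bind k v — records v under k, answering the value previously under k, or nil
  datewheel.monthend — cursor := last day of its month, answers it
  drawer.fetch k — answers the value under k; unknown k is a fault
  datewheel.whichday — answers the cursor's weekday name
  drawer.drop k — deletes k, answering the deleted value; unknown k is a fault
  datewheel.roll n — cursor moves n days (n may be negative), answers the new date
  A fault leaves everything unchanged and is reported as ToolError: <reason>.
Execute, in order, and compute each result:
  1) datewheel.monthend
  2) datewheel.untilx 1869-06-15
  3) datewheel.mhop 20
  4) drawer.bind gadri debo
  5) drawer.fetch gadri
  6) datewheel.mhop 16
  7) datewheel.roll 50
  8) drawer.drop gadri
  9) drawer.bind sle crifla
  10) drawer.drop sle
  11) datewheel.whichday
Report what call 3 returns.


Then datewheel.monthend(), — result: 1868-04-30.
Then datewheel.untilx with d→1869-06-15, giving 411.
I use datewheel.mhop with n→20, and see 1869-12-30.
Next I call drawer.bind with k→gadri, v→debo, which returns nil.
I run drawer.fetch with k→gadri: debo.
I call datewheel.mhop with n→16, which returns 1871-04-30.
Now I run datewheel.roll with n→50, and get 1871-06-19.
I try drawer.drop with k→gadri, yielding debo.
Invoking drawer.bind with k→sle, v→crifla, giving -128.
I try drawer.drop with k→sle, → crifla.
I use datewheel.whichday(), → Monday.

Answer: 1869-12-30


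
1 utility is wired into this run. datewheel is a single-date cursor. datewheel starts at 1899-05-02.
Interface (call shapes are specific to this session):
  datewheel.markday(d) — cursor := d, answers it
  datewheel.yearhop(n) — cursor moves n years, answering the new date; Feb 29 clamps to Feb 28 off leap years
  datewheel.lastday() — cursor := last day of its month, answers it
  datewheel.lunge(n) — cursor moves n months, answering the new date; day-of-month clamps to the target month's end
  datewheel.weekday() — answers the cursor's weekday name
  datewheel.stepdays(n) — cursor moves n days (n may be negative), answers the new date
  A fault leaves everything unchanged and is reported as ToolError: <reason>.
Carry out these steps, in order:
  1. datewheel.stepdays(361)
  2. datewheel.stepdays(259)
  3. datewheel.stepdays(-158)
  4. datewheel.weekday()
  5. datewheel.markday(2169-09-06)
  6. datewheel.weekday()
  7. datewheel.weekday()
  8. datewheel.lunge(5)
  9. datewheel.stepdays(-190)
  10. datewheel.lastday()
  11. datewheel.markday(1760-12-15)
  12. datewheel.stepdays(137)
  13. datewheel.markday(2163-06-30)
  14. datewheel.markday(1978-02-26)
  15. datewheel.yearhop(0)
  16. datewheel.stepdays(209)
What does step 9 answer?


Answer: 2169-07-31

Derivation:
> stepdays n: 361
:: 1900-04-28
> stepdays n: 259
:: 1901-01-12
> stepdays n: -158
:: 1900-08-07
> weekday
:: Tuesday
> markday d: 2169-09-06
:: 2169-09-06
> weekday
:: Wednesday
> weekday
:: Wednesday
> lunge n: 5
:: 2170-02-06
> stepdays n: -190
:: 2169-07-31
> lastday
:: 2169-07-31
> markday d: 1760-12-15
:: 1760-12-15
> stepdays n: 137
:: 1761-05-01
> markday d: 2163-06-30
:: 2163-06-30
> markday d: 1978-02-26
:: 1978-02-26
> yearhop n: 0
:: 1978-02-26
> stepdays n: 209
:: 1978-09-23


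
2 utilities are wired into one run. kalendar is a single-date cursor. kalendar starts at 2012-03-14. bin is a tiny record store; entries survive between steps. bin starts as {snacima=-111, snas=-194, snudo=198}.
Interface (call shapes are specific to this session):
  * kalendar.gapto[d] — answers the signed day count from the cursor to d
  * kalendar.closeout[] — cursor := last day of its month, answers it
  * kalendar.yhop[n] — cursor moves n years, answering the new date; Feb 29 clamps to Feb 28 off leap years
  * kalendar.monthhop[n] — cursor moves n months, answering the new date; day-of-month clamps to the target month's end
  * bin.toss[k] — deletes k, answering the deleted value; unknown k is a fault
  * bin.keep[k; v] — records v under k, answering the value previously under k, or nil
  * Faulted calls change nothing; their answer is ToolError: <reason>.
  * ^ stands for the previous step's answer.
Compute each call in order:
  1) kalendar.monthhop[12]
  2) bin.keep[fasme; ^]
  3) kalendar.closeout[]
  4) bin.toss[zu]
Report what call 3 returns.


~$ kalendar.monthhop 12
= 2013-03-14
~$ bin.keep fasme ^
= nil
~$ kalendar.closeout
= 2013-03-31
~$ bin.toss zu
= ToolError: no such key zu

Answer: 2013-03-31


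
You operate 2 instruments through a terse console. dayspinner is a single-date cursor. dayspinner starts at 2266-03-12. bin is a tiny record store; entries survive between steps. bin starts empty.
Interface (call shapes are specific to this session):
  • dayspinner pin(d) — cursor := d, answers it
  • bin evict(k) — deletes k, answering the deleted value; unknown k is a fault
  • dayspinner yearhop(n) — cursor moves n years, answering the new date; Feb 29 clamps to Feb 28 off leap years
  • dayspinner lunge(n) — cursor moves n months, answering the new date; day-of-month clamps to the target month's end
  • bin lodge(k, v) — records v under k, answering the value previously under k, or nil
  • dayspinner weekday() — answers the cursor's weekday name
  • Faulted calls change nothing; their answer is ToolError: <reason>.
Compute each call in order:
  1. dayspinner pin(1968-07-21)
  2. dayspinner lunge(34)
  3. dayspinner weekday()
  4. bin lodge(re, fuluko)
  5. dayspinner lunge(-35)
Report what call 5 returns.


Answer: 1968-06-21

Derivation:
Now I run dayspinner pin(1968-07-21), giving 1968-07-21.
Then dayspinner lunge(34), giving 1971-05-21.
I call dayspinner weekday, → Friday.
Next I call bin lodge(re, fuluko), which returns nil.
Then dayspinner lunge(-35), which returns 1968-06-21.


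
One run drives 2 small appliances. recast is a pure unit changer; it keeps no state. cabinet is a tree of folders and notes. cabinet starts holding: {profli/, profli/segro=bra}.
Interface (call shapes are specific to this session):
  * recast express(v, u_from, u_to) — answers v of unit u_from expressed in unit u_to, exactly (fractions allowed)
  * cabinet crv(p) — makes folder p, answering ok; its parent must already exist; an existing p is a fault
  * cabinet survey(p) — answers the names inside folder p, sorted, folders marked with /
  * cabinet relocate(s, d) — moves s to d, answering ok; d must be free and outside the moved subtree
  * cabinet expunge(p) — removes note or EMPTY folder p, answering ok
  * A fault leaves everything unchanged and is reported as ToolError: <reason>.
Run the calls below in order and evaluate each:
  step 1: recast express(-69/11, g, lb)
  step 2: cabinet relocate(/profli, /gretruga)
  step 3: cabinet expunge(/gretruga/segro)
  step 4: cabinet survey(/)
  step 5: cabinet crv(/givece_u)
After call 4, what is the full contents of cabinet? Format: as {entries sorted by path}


Answer: {gretruga/}

Derivation:
Act: recast express[v→-69/11; u_from→g; u_to→lb]
Obs: -6900000/498951607
Act: cabinet relocate[s→/profli; d→/gretruga]
Obs: ok
Act: cabinet expunge[p→/gretruga/segro]
Obs: ok
Act: cabinet survey[p→/]
Obs: [gretruga/]
Act: cabinet crv[p→/givece_u]
Obs: ok


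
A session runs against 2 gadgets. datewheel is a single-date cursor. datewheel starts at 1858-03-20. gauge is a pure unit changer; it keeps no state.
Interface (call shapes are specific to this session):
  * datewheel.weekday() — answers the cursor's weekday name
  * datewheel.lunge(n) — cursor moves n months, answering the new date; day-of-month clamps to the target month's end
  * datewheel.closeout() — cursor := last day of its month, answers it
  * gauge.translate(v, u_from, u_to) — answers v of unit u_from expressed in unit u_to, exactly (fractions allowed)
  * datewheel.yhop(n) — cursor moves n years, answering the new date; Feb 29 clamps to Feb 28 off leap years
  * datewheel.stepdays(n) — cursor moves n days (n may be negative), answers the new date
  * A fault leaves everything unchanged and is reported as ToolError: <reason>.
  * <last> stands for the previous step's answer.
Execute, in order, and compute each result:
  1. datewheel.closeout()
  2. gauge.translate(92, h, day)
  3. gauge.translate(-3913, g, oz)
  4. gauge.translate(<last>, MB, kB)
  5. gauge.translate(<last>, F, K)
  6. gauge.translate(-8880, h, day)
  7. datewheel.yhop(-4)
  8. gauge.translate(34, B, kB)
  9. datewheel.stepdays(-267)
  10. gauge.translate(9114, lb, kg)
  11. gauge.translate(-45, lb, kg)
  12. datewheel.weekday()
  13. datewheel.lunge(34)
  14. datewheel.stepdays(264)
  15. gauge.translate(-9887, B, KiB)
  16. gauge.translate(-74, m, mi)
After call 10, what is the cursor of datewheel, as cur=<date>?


Answer: cur=1853-07-07

Derivation:
>> closeout()
<< 1858-03-31
>> translate(v=92, u_from=h, u_to=day)
<< 23/6
>> translate(v=-3913, u_from=g, u_to=oz)
<< -894400000/6479891
>> translate(v=<last>, u_from=MB, u_to=kB)
<< -894400000000/6479891
>> translate(v=<last>, u_from=F, u_to=K)
<< -89142138850403/1166380380
>> translate(v=-8880, u_from=h, u_to=day)
<< -370
>> yhop(n=-4)
<< 1854-03-31
>> translate(v=34, u_from=B, u_to=kB)
<< 17/500
>> stepdays(n=-267)
<< 1853-07-07
>> translate(v=9114, u_from=lb, u_to=kg)
<< 206702043009/50000000
>> translate(v=-45, u_from=lb, u_to=kg)
<< -408233133/20000000
>> weekday()
<< Thursday
>> lunge(n=34)
<< 1856-05-07
>> stepdays(n=264)
<< 1857-01-26
>> translate(v=-9887, u_from=B, u_to=KiB)
<< -9887/1024
>> translate(v=-74, u_from=m, u_to=mi)
<< -4625/100584


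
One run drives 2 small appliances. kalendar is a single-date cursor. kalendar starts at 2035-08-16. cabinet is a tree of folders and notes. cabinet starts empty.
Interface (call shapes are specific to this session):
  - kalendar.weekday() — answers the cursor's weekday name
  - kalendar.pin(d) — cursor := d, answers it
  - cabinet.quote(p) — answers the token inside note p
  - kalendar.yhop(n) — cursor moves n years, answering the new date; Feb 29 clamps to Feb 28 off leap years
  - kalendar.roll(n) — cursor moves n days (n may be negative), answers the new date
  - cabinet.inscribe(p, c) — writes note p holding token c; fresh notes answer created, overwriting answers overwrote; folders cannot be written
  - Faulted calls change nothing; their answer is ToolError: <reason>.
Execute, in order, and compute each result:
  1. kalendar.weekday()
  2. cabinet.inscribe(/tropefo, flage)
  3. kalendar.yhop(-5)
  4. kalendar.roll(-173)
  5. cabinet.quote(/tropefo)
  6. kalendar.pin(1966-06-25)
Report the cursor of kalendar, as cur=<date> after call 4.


>> kalendar.weekday()
<< Thursday
>> cabinet.inscribe(/tropefo, flage)
<< created
>> kalendar.yhop(-5)
<< 2030-08-16
>> kalendar.roll(-173)
<< 2030-02-24
>> cabinet.quote(/tropefo)
<< flage
>> kalendar.pin(1966-06-25)
<< 1966-06-25

Answer: cur=2030-02-24


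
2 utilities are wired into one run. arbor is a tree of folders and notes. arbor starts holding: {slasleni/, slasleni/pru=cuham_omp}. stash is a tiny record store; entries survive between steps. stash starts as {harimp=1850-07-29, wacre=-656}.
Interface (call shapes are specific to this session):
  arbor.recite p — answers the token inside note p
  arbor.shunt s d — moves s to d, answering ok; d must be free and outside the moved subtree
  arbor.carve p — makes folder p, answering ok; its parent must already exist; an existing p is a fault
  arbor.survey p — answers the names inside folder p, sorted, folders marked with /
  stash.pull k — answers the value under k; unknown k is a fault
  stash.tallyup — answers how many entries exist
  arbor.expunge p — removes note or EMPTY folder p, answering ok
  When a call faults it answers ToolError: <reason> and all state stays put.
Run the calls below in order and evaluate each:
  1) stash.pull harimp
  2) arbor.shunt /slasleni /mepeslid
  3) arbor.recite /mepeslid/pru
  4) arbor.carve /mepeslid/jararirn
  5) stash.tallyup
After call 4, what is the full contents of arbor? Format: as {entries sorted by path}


Answer: {mepeslid/, mepeslid/jararirn/, mepeslid/pru=cuham_omp}

Derivation:
I try pull(k=harimp), and get 1850-07-29.
I invoke shunt(s=/slasleni, d=/mepeslid), which returns ok.
I invoke recite(p=/mepeslid/pru), which returns cuham_omp.
I invoke carve(p=/mepeslid/jararirn), — result: ok.
Calling tallyup(), which returns 2.


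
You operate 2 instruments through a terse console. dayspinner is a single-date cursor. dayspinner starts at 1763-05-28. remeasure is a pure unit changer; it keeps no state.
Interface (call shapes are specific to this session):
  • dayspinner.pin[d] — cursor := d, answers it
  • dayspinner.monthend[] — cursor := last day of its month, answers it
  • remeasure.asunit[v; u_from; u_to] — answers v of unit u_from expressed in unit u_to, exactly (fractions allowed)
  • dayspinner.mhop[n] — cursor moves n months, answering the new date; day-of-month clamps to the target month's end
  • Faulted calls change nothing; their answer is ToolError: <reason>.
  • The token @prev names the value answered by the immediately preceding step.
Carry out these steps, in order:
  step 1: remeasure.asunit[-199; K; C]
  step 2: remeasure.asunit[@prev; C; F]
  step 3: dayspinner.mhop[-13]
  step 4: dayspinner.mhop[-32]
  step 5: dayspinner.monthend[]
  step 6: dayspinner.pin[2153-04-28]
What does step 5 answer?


Answer: 1759-08-31

Derivation:
Invoking remeasure.asunit with v→-199, u_from→K, u_to→C: -9443/20.
Calling remeasure.asunit with v→@prev, u_from→C, u_to→F, — result: -81787/100.
Next I call dayspinner.mhop with n→-13, yielding 1762-04-28.
I try dayspinner.mhop with n→-32, → 1759-08-28.
Next I call dayspinner.monthend(), → 1759-08-31.
I run dayspinner.pin with d→2153-04-28, which returns 2153-04-28.


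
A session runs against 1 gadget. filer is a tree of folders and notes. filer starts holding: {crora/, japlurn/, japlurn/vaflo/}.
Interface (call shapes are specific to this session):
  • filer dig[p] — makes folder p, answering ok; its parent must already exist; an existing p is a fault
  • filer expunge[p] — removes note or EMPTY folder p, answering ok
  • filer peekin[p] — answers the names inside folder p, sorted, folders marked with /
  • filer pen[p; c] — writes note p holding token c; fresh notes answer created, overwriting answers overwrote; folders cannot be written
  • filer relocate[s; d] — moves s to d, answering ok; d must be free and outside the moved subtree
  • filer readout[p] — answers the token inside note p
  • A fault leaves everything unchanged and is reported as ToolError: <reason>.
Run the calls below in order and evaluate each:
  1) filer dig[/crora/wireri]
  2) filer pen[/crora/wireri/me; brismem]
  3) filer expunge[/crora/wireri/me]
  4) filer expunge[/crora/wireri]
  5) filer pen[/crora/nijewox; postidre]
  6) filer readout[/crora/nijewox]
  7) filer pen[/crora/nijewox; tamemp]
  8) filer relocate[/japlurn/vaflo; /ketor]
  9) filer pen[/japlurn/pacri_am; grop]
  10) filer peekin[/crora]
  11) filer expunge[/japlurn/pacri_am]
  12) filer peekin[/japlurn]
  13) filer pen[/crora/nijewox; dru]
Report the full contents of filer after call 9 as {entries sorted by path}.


Answer: {crora/, crora/nijewox=tamemp, japlurn/, japlurn/pacri_am=grop, ketor/}

Derivation:
[in] filer dig p=/crora/wireri
  ok
[in] filer pen p=/crora/wireri/me c=brismem
  created
[in] filer expunge p=/crora/wireri/me
  ok
[in] filer expunge p=/crora/wireri
  ok
[in] filer pen p=/crora/nijewox c=postidre
  created
[in] filer readout p=/crora/nijewox
  postidre
[in] filer pen p=/crora/nijewox c=tamemp
  overwrote
[in] filer relocate s=/japlurn/vaflo d=/ketor
  ok
[in] filer pen p=/japlurn/pacri_am c=grop
  created
[in] filer peekin p=/crora
  [nijewox]
[in] filer expunge p=/japlurn/pacri_am
  ok
[in] filer peekin p=/japlurn
  []
[in] filer pen p=/crora/nijewox c=dru
  overwrote


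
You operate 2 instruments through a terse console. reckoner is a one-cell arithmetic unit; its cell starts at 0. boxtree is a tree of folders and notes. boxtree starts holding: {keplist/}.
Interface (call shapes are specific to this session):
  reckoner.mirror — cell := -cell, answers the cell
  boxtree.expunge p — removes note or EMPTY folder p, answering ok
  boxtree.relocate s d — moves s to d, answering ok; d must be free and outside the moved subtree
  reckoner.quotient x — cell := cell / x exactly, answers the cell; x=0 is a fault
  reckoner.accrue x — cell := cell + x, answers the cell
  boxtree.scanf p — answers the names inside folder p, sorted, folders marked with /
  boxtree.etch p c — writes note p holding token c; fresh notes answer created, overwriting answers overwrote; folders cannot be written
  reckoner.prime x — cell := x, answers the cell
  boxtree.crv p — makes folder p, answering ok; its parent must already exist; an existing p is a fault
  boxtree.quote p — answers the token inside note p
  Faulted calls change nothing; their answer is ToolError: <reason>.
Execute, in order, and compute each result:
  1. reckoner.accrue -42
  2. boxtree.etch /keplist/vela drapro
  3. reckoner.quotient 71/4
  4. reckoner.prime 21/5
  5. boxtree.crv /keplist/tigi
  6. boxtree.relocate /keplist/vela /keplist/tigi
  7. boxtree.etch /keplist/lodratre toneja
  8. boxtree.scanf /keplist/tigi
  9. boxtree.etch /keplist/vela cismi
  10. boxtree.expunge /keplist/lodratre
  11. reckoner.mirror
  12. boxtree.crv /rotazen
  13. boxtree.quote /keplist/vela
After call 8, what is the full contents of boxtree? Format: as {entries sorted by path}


I try accrue with x: -42, and see -42.
Calling etch with p: /keplist/vela, c: drapro: created.
Calling quotient with x: 71/4, which returns -168/71.
Now I run prime with x: 21/5, giving 21/5.
I invoke crv with p: /keplist/tigi, and get ok.
Invoking relocate with s: /keplist/vela, d: /keplist/tigi, and get ToolError: exists.
I try etch with p: /keplist/lodratre, c: toneja, and observe created.
Invoking scanf with p: /keplist/tigi, and see [].
I try etch with p: /keplist/vela, c: cismi, and get overwrote.
Invoking expunge with p: /keplist/lodratre: ok.
I use mirror, giving -21/5.
I try crv with p: /rotazen: ok.
I try quote with p: /keplist/vela, and get cismi.

Answer: {keplist/, keplist/lodratre=toneja, keplist/tigi/, keplist/vela=drapro}


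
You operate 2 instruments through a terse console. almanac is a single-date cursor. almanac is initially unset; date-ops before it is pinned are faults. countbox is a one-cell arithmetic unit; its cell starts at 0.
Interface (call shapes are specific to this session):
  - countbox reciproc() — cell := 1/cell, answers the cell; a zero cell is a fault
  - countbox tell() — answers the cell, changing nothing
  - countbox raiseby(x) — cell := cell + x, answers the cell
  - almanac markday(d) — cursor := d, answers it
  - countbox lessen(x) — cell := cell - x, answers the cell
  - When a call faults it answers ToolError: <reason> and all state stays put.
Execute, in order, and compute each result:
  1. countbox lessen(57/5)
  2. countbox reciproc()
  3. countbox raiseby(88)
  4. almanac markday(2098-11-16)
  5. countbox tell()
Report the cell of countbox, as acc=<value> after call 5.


Answer: acc=5011/57

Derivation:
-> countbox lessen(x: 57/5)
<- -57/5
-> countbox reciproc()
<- -5/57
-> countbox raiseby(x: 88)
<- 5011/57
-> almanac markday(d: 2098-11-16)
<- 2098-11-16
-> countbox tell()
<- 5011/57


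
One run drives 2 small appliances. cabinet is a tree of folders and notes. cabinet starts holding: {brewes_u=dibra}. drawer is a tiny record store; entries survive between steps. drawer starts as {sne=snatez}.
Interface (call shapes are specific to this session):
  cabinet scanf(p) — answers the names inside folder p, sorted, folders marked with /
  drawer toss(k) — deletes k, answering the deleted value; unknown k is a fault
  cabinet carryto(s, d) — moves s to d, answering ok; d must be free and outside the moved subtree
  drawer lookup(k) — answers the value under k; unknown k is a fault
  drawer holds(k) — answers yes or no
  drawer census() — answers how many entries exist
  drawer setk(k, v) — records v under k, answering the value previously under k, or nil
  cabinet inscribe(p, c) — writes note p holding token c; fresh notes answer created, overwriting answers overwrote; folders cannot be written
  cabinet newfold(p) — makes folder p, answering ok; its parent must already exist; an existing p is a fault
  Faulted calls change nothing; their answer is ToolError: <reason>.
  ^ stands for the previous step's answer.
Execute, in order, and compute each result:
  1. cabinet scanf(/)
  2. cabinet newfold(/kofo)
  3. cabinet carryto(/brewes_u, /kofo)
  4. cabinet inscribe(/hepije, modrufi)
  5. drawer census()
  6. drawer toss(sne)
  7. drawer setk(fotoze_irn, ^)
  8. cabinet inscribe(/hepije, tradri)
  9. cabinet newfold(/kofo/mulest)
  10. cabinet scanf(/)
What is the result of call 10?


Answer: [brewes_u, hepije, kofo/]

Derivation:
I call cabinet scanf with /, — result: [brewes_u].
Invoking cabinet newfold with /kofo, — result: ok.
Using cabinet carryto with /brewes_u, /kofo, and see ToolError: exists.
I invoke cabinet inscribe with /hepije, modrufi, → created.
Using drawer census(): 1.
Invoking drawer toss with sne, yielding snatez.
Using drawer setk with fotoze_irn, ^, yielding nil.
I call cabinet inscribe with /hepije, tradri, and see overwrote.
I invoke cabinet newfold with /kofo/mulest, and observe ok.
Then cabinet scanf with /: [brewes_u, hepije, kofo/].


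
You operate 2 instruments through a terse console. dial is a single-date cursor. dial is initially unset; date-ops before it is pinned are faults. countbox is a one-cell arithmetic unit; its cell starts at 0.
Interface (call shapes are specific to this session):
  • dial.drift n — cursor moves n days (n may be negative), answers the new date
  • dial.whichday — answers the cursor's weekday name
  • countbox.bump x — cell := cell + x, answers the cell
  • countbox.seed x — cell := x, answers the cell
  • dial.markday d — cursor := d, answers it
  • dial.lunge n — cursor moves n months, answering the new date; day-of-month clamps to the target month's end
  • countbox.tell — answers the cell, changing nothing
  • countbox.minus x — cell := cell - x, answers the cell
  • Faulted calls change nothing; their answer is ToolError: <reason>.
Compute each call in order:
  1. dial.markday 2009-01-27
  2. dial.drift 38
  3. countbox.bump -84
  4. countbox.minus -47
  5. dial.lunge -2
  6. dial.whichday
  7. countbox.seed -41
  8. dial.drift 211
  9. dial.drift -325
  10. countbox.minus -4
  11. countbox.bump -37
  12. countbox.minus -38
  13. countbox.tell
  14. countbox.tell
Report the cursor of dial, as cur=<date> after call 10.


CALL dial.markday[d='2009-01-27']
RET  2009-01-27
CALL dial.drift[n='38']
RET  2009-03-06
CALL countbox.bump[x='-84']
RET  -84
CALL countbox.minus[x='-47']
RET  -37
CALL dial.lunge[n='-2']
RET  2009-01-06
CALL dial.whichday[]
RET  Tuesday
CALL countbox.seed[x='-41']
RET  -41
CALL dial.drift[n='211']
RET  2009-08-05
CALL dial.drift[n='-325']
RET  2008-09-14
CALL countbox.minus[x='-4']
RET  -37
CALL countbox.bump[x='-37']
RET  -74
CALL countbox.minus[x='-38']
RET  -36
CALL countbox.tell[]
RET  -36
CALL countbox.tell[]
RET  -36

Answer: cur=2008-09-14


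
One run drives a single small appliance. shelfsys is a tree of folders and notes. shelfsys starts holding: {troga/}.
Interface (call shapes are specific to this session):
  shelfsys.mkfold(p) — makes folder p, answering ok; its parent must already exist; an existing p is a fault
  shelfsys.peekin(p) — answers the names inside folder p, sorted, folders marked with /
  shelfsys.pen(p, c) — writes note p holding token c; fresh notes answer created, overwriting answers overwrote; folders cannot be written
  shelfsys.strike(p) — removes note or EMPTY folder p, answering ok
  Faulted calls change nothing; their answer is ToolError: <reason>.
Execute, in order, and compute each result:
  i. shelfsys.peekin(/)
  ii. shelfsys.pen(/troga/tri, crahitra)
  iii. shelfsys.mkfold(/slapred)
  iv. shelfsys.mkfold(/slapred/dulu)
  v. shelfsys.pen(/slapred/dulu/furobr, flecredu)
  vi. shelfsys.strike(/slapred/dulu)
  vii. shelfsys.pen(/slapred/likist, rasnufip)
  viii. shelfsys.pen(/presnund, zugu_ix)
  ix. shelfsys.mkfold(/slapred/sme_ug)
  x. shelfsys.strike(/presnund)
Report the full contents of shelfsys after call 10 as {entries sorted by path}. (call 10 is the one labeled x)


CALL shelfsys.peekin[p='/']
RET  [troga/]
CALL shelfsys.pen[p='/troga/tri'; c='crahitra']
RET  created
CALL shelfsys.mkfold[p='/slapred']
RET  ok
CALL shelfsys.mkfold[p='/slapred/dulu']
RET  ok
CALL shelfsys.pen[p='/slapred/dulu/furobr'; c='flecredu']
RET  created
CALL shelfsys.strike[p='/slapred/dulu']
RET  ToolError: not empty
CALL shelfsys.pen[p='/slapred/likist'; c='rasnufip']
RET  created
CALL shelfsys.pen[p='/presnund'; c='zugu_ix']
RET  created
CALL shelfsys.mkfold[p='/slapred/sme_ug']
RET  ok
CALL shelfsys.strike[p='/presnund']
RET  ok

Answer: {slapred/, slapred/dulu/, slapred/dulu/furobr=flecredu, slapred/likist=rasnufip, slapred/sme_ug/, troga/, troga/tri=crahitra}


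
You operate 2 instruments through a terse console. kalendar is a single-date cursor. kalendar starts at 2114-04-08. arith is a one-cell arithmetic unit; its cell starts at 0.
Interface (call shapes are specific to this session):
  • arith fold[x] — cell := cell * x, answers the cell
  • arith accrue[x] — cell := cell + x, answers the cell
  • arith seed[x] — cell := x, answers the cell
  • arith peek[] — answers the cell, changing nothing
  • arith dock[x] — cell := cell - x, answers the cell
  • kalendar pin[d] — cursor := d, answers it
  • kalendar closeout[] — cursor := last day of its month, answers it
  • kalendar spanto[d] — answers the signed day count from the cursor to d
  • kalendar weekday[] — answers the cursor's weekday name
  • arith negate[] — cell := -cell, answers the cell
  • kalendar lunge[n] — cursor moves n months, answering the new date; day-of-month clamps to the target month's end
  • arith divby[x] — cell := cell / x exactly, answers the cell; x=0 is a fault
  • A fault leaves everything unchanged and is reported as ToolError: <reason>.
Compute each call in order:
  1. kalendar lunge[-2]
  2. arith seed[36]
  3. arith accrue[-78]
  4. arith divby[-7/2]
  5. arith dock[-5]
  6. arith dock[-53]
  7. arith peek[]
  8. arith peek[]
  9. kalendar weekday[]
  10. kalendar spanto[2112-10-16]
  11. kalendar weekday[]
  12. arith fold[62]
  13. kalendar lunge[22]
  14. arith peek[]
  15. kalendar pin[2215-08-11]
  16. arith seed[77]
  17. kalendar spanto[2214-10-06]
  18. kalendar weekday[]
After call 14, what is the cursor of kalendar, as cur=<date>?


Answer: cur=2115-12-08

Derivation:
Step: kalendar lunge[n='-2']
Result: 2114-02-08
Step: arith seed[x='36']
Result: 36
Step: arith accrue[x='-78']
Result: -42
Step: arith divby[x='-7/2']
Result: 12
Step: arith dock[x='-5']
Result: 17
Step: arith dock[x='-53']
Result: 70
Step: arith peek[]
Result: 70
Step: arith peek[]
Result: 70
Step: kalendar weekday[]
Result: Thursday
Step: kalendar spanto[d='2112-10-16']
Result: -480
Step: kalendar weekday[]
Result: Thursday
Step: arith fold[x='62']
Result: 4340
Step: kalendar lunge[n='22']
Result: 2115-12-08
Step: arith peek[]
Result: 4340
Step: kalendar pin[d='2215-08-11']
Result: 2215-08-11
Step: arith seed[x='77']
Result: 77
Step: kalendar spanto[d='2214-10-06']
Result: -309
Step: kalendar weekday[]
Result: Friday


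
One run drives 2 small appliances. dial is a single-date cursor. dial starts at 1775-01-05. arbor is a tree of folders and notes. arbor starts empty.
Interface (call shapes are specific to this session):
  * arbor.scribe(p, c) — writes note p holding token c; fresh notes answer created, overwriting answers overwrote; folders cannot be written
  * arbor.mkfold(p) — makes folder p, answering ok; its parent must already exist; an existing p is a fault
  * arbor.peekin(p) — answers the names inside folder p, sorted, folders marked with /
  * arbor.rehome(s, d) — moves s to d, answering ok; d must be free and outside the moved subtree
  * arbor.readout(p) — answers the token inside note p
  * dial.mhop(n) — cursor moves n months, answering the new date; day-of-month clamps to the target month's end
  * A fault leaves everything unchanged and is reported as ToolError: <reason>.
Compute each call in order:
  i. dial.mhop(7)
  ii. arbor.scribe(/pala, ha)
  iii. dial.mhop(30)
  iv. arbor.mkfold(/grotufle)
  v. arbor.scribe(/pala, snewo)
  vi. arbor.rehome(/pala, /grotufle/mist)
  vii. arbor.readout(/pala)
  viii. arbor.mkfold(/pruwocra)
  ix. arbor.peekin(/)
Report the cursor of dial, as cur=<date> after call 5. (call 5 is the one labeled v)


-> dial.mhop(n: 7)
<- 1775-08-05
-> arbor.scribe(p: /pala, c: ha)
<- created
-> dial.mhop(n: 30)
<- 1778-02-05
-> arbor.mkfold(p: /grotufle)
<- ok
-> arbor.scribe(p: /pala, c: snewo)
<- overwrote
-> arbor.rehome(s: /pala, d: /grotufle/mist)
<- ok
-> arbor.readout(p: /pala)
<- ToolError: not found
-> arbor.mkfold(p: /pruwocra)
<- ok
-> arbor.peekin(p: /)
<- [grotufle/, pruwocra/]

Answer: cur=1778-02-05
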